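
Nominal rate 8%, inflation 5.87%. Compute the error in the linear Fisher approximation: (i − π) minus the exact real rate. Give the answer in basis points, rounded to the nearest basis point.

Approximate: r ≈ 8.000% − 5.870% = 2.1300%
Exact: (1 + 0.0800)/(1 + 0.0587) − 1 = 2.0119%
Error = 2.1300% − 2.0119% = 0.1181% → 12 basis points.

12 basis points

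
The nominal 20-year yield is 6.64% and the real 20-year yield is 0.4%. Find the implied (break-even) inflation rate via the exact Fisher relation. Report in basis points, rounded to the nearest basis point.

622 basis points

(1 + π) = (1 + i)/(1 + r) = 1.06640 / 1.00400 = 1.062151
Break-even inflation = 1.062151 − 1 → 622 basis points.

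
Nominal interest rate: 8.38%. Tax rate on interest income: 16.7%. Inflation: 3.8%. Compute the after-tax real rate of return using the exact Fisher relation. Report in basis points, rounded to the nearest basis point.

306 basis points

After-tax nominal return = 8.38% × (1 − 0.167) = 6.98054%.
1 + r = 1.0698054 / 1.03800 = 1.030641
After-tax real rate = 1.030641 − 1 → 306 basis points.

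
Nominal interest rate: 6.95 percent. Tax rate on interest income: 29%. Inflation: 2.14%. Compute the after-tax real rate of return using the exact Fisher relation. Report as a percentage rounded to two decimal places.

After-tax nominal return = 6.95% × (1 − 0.29) = 4.9345%.
1 + r = 1.049345 / 1.02140 = 1.027360
After-tax real rate = 1.027360 − 1 → 2.74%.

2.74%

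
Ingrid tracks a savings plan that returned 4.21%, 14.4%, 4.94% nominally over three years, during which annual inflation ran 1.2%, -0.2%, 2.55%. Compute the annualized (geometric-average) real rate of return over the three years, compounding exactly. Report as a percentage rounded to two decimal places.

Compound the nominal returns: 1.0421 × 1.1440 × 1.0494 = 1.25105522.
Compound inflation: 1.0120 × 0.9980 × 1.0255 = 1.03573039.
Deflate: 1.25105522 / 1.03573039 = 1.20789661.
Annualized real rate = 1.20789661^(1/3) − 1 = 6.4984% → 6.50%.

6.50%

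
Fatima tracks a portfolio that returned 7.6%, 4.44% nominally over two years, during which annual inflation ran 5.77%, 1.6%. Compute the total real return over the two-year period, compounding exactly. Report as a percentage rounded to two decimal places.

Compound the nominal returns: 1.0760 × 1.0444 = 1.123774.
Compound inflation: 1.0577 × 1.0160 = 1.074623.
Deflate: 1.123774 / 1.074623 = 1.045738.
Total real return = 1.045738 − 1 → 4.57%.

4.57%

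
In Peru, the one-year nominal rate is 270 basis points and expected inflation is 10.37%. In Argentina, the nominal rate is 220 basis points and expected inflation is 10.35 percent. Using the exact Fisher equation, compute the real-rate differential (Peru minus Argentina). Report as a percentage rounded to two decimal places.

0.44%

Peru: (1 + 0.0270)/(1 + 0.1037) − 1 = -6.9494%
Argentina: (1 + 0.0220)/(1 + 0.1035) − 1 = -7.3856%
Differential = -6.9494% − (-7.3856%) = 0.4362% → 0.44%.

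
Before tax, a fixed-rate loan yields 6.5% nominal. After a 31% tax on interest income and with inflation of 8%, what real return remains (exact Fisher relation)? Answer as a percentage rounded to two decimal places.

After-tax nominal return = 6.5% × (1 − 0.31) = 4.4850%.
1 + r = 1.04485 / 1.08000 = 0.967454
After-tax real rate = 0.967454 − 1 → -3.25%.

-3.25%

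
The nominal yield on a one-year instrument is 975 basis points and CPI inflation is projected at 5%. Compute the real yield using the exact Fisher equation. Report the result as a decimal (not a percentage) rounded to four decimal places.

0.0452

1 + r = 1.09750 / 1.05000 = 1.045238
r = 1.045238 − 1 = 4.5238%, i.e. 0.0452.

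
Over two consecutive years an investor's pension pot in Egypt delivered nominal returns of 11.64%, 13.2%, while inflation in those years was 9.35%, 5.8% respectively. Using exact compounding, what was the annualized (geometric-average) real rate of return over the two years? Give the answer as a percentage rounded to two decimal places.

Compound the nominal returns: 1.1164 × 1.1320 = 1.26376480.
Compound inflation: 1.0935 × 1.0580 = 1.15692300.
Deflate: 1.26376480 / 1.15692300 = 1.09234997.
Annualized real rate = 1.09234997^(1/2) − 1 = 4.5155% → 4.52%.

4.52%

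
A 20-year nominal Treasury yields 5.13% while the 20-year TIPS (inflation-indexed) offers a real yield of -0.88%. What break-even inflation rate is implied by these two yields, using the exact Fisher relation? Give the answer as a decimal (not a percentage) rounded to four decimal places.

(1 + π) = (1 + i)/(1 + r) = 1.05130 / 0.99120 = 1.060634
Break-even inflation = 1.060634 − 1 → 0.0606.

0.0606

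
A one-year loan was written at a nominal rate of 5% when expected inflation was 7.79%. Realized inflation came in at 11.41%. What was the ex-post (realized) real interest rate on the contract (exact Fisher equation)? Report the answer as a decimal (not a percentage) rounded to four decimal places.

-0.0575

Ex-post: (1 + 0.0500)/(1 + 0.1141) − 1 = -5.7535%
So the realized real rate is -0.0575.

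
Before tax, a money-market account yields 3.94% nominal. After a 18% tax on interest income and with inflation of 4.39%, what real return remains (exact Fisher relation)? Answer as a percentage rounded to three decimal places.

-1.110%

After-tax nominal return = 3.94% × (1 − 0.18) = 3.2308%.
1 + r = 1.032308 / 1.04390 = 0.9888955
After-tax real rate = 0.9888955 − 1 → -1.110%.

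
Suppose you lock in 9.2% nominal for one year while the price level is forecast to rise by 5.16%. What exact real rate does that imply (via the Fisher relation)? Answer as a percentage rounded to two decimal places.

3.84%

By the Fisher relation, 1 + r = (1 + i)/(1 + π).
1 + r = 1.09200 / 1.05160 = 1.038418
r = 1.038418 − 1 = 3.8418%, i.e. 3.84%.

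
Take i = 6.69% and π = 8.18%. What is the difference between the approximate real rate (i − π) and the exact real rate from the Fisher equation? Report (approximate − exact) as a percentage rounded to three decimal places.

Approximate: r ≈ 6.690% − 8.180% = -1.4900%
Exact: (1 + 0.0669)/(1 + 0.0818) − 1 = -1.3773%
Error = -1.4900% − (-1.3773%) = -0.1127% → -0.113%.

-0.113%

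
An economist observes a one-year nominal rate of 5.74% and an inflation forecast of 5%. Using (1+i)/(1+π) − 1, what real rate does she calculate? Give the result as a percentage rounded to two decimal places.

0.70%

By the Fisher relation, 1 + r = (1 + i)/(1 + π).
1 + r = 1.05740 / 1.05000 = 1.007048
r = 1.007048 − 1 = 0.7048%, i.e. 0.70%.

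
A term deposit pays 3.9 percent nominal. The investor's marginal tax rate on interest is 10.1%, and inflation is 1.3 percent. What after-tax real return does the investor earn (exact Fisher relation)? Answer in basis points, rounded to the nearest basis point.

After-tax nominal return = 3.9% × (1 − 0.101) = 3.5061%.
1 + r = 1.035061 / 1.01300 = 1.021778
After-tax real rate = 1.021778 − 1 → 218 basis points.

218 basis points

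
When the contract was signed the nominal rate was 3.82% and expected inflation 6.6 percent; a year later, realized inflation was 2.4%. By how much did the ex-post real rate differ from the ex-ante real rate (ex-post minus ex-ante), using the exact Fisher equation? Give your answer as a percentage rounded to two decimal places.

Ex-ante: (1 + 0.0382)/(1 + 0.0660) − 1 = -2.6079%
Ex-post: (1 + 0.0382)/(1 + 0.0240) − 1 = 1.3867%
Difference (ex-post − ex-ante) = 3.9946% → 3.99%.

3.99%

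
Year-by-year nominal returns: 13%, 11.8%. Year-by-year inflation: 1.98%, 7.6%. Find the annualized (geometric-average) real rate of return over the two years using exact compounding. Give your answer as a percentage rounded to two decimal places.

Nominal growth factor = 1.1300 × 1.1180 = 1.26334000
Price-level growth factor = 1.0198 × 1.0760 = 1.09730480
Real growth factor = 1.26334000 / 1.09730480 = 1.15131183
Annualized real rate = 1.15131183^(1/2) − 1 = 7.2992% → 7.30%.

7.30%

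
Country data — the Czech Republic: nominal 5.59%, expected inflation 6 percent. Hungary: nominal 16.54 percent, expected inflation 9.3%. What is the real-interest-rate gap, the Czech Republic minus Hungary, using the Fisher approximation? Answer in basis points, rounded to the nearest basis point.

The Czech Republic: 5.59% − 6% = -0.410%
Hungary: 16.54% − 9.3% = 7.240%
Differential = -7.650% → -765 basis points.

-765 basis points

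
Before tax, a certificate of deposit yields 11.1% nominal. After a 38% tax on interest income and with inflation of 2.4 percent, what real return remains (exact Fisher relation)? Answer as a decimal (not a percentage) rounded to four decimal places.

After-tax nominal return = 11.1% × (1 − 0.38) = 6.8820%.
1 + r = 1.06882 / 1.02400 = 1.043770
After-tax real rate = 1.043770 − 1 → 0.0438.

0.0438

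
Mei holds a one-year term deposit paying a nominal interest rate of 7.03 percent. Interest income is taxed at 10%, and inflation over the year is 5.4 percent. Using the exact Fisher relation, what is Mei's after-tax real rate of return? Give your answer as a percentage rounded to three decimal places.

0.880%

After-tax nominal return = 7.03% × (1 − 0.1) = 6.3270%.
1 + r = 1.06327 / 1.05400 = 1.0087951
After-tax real rate = 1.0087951 − 1 → 0.880%.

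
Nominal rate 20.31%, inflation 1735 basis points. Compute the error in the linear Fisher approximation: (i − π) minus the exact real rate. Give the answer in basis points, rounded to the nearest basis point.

Approximate: r ≈ 20.310% − 17.350% = 2.9600%
Exact: (1 + 0.2031)/(1 + 0.1735) − 1 = 2.5224%
Error = 2.9600% − 2.5224% = 0.4376% → 44 basis points.

44 basis points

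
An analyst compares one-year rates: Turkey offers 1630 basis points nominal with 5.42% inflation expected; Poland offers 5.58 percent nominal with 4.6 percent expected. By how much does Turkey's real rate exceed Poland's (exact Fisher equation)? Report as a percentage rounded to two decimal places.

Turkey: (1 + 0.1630)/(1 + 0.0542) − 1 = 10.3206%
Poland: (1 + 0.0558)/(1 + 0.0460) − 1 = 0.9369%
Differential = 10.3206% − 0.9369% = 9.3837% → 9.38%.

9.38%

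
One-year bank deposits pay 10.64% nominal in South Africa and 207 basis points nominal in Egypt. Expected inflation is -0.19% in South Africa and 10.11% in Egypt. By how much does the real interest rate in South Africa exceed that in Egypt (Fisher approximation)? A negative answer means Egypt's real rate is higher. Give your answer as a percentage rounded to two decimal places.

South Africa: 10.64% − (-0.19%) = 10.830%
Egypt: 2.07% − 10.11% = -8.040%
Differential = 18.870% → 18.87%.

18.87%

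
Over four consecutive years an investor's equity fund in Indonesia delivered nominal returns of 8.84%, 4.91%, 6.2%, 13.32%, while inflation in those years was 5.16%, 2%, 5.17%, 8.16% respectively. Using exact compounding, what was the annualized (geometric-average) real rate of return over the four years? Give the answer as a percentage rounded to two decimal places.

3.02%

Nominal growth factor = 1.0884 × 1.0491 × 1.0620 × 1.1332 = 1.37415747
Price-level growth factor = 1.0516 × 1.0200 × 1.0517 × 1.0816 = 1.22013898
Real growth factor = 1.37415747 / 1.22013898 = 1.12623028
Annualized real rate = 1.12623028^(1/4) − 1 = 3.0165% → 3.02%.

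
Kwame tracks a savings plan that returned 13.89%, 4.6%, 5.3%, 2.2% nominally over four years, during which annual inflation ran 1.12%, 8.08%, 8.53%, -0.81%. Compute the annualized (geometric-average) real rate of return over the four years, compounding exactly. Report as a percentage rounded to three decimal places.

Nominal growth factor = 1.1389 × 1.0460 × 1.0530 × 1.0220 = 1.28202515
Price-level growth factor = 1.0112 × 1.0808 × 1.0853 × 0.9919 = 1.17652210
Real growth factor = 1.28202515 / 1.17652210 = 1.08967366
Annualized real rate = 1.08967366^(1/4) − 1 = 2.1702% → 2.170%.

2.170%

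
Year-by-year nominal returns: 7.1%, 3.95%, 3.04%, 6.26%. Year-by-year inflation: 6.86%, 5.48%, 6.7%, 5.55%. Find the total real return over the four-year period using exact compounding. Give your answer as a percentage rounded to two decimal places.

-3.98%

Nominal growth factor = 1.0710 × 1.0395 × 1.0304 × 1.0626 = 1.218960
Price-level growth factor = 1.0686 × 1.0548 × 1.0670 × 1.0555 = 1.269428
Real growth factor = 1.218960 / 1.269428 = 0.960244
Total real return = 0.960244 − 1 → -3.98%.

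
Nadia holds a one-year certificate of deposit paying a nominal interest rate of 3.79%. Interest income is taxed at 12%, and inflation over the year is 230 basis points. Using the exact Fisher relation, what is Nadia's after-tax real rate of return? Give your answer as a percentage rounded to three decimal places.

After-tax nominal return = 3.79% × (1 − 0.12) = 3.3352%.
1 + r = 1.033352 / 1.02300 = 1.010119
After-tax real rate = 1.010119 − 1 → 1.012%.

1.012%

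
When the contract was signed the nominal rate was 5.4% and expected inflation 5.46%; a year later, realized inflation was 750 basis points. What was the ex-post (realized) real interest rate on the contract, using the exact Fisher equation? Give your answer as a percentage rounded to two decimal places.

-1.95%

Ex-post: (1 + 0.0540)/(1 + 0.0750) − 1 = -1.9535%
So the realized real rate is -1.95%.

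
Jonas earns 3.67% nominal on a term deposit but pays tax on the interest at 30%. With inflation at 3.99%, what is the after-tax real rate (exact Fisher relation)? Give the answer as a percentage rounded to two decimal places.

After-tax nominal return = 3.67% × (1 − 0.3) = 2.5690%.
1 + r = 1.02569 / 1.03990 = 0.986335
After-tax real rate = 0.986335 − 1 → -1.37%.

-1.37%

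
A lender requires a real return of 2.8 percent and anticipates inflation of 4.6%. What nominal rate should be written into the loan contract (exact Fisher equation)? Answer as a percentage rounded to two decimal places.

(1 + i) = (1 + r)(1 + π) = 1.02800 × 1.04600 = 1.075288
i = 1.075288 − 1, so the required nominal rate is 7.53%.

7.53%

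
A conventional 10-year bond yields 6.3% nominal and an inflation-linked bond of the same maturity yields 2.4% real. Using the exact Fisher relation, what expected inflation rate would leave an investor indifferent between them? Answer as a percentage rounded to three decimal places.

(1 + π) = (1 + i)/(1 + r) = 1.06300 / 1.02400 = 1.038086
Break-even inflation = 1.038086 − 1 → 3.809%.

3.809%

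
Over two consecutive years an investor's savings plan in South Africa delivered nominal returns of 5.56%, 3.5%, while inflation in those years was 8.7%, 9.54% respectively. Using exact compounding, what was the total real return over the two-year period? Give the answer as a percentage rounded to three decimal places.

-8.243%

Nominal growth factor = 1.0556 × 1.0350 = 1.092546
Price-level growth factor = 1.0870 × 1.0954 = 1.190700
Real growth factor = 1.092546 / 1.190700 = 0.917566
Total real return = 0.917566 − 1 → -8.243%.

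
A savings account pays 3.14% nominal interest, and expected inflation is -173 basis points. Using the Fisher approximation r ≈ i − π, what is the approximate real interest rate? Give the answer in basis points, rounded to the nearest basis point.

487 basis points

r ≈ i − π = 3.14% − (-1.73%) = 487 basis points.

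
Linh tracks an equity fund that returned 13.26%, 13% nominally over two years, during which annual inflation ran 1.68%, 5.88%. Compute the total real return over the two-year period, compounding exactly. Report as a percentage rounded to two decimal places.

Compound the nominal returns: 1.1326 × 1.1300 = 1.279838.
Compound inflation: 1.0168 × 1.0588 = 1.076588.
Deflate: 1.279838 / 1.076588 = 1.188791.
Total real return = 1.188791 − 1 → 18.88%.

18.88%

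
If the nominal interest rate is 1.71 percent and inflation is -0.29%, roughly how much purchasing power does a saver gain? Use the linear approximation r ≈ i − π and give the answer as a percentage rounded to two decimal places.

r ≈ i − π = 1.71% − (-0.29%) = 2.00%.

2.00%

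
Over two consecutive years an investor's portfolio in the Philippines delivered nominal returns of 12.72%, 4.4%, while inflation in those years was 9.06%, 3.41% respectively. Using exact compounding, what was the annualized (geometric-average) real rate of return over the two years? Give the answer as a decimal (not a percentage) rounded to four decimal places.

Nominal growth factor = 1.1272 × 1.0440 = 1.17679680
Price-level growth factor = 1.0906 × 1.0341 = 1.12778946
Real growth factor = 1.17679680 / 1.12778946 = 1.04345433
Annualized real rate = 1.04345433^(1/2) − 1 = 2.1496% → 0.0215.

0.0215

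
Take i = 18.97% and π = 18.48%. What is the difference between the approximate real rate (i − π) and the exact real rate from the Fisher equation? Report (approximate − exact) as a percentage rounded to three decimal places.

Approximate: r ≈ 18.970% − 18.480% = 0.4900%
Exact: (1 + 0.1897)/(1 + 0.1848) − 1 = 0.4136%
Error = 0.4900% − 0.4136% = 0.0764% → 0.076%.

0.076%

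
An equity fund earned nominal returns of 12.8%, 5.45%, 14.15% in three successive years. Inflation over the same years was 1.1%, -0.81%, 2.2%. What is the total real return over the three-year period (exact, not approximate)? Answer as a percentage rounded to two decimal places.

32.48%

Nominal growth factor = 1.1280 × 1.0545 × 1.1415 = 1.357787
Price-level growth factor = 1.0110 × 0.9919 × 1.0220 = 1.024873
Real growth factor = 1.357787 / 1.024873 = 1.324835
Total real return = 1.324835 − 1 → 32.48%.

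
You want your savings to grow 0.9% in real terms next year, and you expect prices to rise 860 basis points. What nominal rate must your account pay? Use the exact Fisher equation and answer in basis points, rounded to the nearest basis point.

(1 + i) = (1 + r)(1 + π) = 1.00900 × 1.08600 = 1.095774
i = 1.095774 − 1, so the required nominal rate is 958 basis points.

958 basis points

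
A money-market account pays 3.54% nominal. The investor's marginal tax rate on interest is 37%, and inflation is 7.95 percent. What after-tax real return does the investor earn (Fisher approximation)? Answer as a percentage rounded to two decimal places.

After-tax nominal return = 3.54% × (1 − 0.37) = 2.2302%.
r ≈ 2.2302% − 7.95% → -5.72%.

-5.72%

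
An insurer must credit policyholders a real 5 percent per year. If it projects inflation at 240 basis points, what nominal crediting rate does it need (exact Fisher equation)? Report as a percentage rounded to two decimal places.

(1 + i) = (1 + r)(1 + π) = 1.05000 × 1.02400 = 1.07520
i = 1.07520 − 1, so the required nominal rate is 7.52%.

7.52%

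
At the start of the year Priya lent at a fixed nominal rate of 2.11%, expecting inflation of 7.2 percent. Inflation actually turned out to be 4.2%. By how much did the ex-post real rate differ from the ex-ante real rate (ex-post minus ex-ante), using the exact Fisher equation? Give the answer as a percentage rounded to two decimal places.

Ex-ante: (1 + 0.0211)/(1 + 0.0720) − 1 = -4.7481%
Ex-post: (1 + 0.0211)/(1 + 0.0420) − 1 = -2.0058%
Difference (ex-post − ex-ante) = 2.7424% → 2.74%.

2.74%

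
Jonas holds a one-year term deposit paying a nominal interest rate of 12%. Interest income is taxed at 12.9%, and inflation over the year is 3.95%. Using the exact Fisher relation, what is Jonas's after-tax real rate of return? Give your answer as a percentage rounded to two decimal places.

6.25%

After-tax nominal return = 12% × (1 − 0.129) = 10.4520%.
1 + r = 1.10452 / 1.03950 = 1.062549
After-tax real rate = 1.062549 − 1 → 6.25%.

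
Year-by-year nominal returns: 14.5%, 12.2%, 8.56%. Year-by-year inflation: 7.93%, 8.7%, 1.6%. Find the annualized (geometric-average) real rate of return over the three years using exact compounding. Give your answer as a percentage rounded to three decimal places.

Nominal growth factor = 1.1450 × 1.1220 × 1.0856 = 1.39465946
Price-level growth factor = 1.0793 × 1.0870 × 1.0160 = 1.19197029
Real growth factor = 1.39465946 / 1.19197029 = 1.17004550
Annualized real rate = 1.17004550^(1/3) − 1 = 5.3742% → 5.374%.

5.374%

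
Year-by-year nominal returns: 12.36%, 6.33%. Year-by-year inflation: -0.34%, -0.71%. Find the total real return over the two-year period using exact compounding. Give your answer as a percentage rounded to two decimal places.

20.74%

Compound the nominal returns: 1.1236 × 1.0633 = 1.194724.
Compound inflation: 0.9966 × 0.9929 = 0.989524.
Deflate: 1.194724 / 0.989524 = 1.207372.
Total real return = 1.207372 − 1 → 20.74%.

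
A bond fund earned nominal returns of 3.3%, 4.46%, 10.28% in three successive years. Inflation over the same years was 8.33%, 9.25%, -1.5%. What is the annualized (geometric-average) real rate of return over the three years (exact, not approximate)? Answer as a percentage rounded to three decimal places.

Nominal growth factor = 1.0330 × 1.0446 × 1.1028 = 1.19000038
Price-level growth factor = 1.0833 × 1.0925 × 0.9850 = 1.16575267
Real growth factor = 1.19000038 / 1.16575267 = 1.02080005
Annualized real rate = 1.02080005^(1/3) − 1 = 0.6886% → 0.689%.

0.689%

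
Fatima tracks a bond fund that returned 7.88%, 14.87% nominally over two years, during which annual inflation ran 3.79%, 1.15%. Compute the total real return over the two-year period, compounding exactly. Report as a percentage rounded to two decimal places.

18.04%

Nominal growth factor = 1.0788 × 1.1487 = 1.239218
Price-level growth factor = 1.0379 × 1.0115 = 1.049836
Real growth factor = 1.239218 / 1.049836 = 1.180392
Total real return = 1.180392 − 1 → 18.04%.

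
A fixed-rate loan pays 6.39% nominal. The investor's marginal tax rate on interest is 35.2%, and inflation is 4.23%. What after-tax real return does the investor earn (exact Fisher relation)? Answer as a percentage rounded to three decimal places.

-0.086%

After-tax nominal return = 6.39% × (1 − 0.352) = 4.14072%.
1 + r = 1.0414072 / 1.04230 = 0.999143
After-tax real rate = 0.999143 − 1 → -0.086%.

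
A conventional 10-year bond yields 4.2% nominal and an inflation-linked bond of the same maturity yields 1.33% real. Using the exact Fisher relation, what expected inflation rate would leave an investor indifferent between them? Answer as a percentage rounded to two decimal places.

(1 + π) = (1 + i)/(1 + r) = 1.04200 / 1.01330 = 1.028323
Break-even inflation = 1.028323 − 1 → 2.83%.

2.83%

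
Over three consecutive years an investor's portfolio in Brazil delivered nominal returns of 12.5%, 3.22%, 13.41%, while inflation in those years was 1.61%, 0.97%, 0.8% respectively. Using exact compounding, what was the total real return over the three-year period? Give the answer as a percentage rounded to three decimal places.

27.344%

Compound the nominal returns: 1.1250 × 1.0322 × 1.1341 = 1.316945.
Compound inflation: 1.0161 × 1.0097 × 1.0080 = 1.034164.
Deflate: 1.316945 / 1.034164 = 1.273440.
Total real return = 1.273440 − 1 → 27.344%.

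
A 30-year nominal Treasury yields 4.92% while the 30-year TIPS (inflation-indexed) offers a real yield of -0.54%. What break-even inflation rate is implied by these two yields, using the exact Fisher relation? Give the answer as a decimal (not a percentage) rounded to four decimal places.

(1 + π) = (1 + i)/(1 + r) = 1.04920 / 0.99460 = 1.054896
Break-even inflation = 1.054896 − 1 → 0.0549.

0.0549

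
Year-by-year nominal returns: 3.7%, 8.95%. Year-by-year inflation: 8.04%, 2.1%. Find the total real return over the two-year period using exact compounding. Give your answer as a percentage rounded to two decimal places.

Compound the nominal returns: 1.0370 × 1.0895 = 1.129812.
Compound inflation: 1.0804 × 1.0210 = 1.103088.
Deflate: 1.129812 / 1.103088 = 1.024226.
Total real return = 1.024226 − 1 → 2.42%.

2.42%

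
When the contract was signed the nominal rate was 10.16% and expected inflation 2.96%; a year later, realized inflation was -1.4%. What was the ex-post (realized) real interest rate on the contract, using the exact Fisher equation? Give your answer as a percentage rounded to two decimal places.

Ex-post: (1 + 0.1016)/(1 − 0.0140) − 1 = 11.7241%
So the realized real rate is 11.72%.

11.72%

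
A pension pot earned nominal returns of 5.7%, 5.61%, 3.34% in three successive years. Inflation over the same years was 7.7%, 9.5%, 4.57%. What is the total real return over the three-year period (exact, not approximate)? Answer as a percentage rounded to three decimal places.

Compound the nominal returns: 1.0570 × 1.0561 × 1.0334 = 1.153582.
Compound inflation: 1.0770 × 1.0950 × 1.0457 = 1.233210.
Deflate: 1.153582 / 1.233210 = 0.935431.
Total real return = 0.935431 − 1 → -6.457%.

-6.457%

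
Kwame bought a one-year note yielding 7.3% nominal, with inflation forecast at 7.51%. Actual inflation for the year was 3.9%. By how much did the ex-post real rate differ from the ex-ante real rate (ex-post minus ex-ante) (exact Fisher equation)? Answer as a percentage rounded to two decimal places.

3.47%

Ex-ante: (1 + 0.0730)/(1 + 0.0751) − 1 = -0.1953%
Ex-post: (1 + 0.0730)/(1 + 0.0390) − 1 = 3.2724%
Difference (ex-post − ex-ante) = 3.4677% → 3.47%.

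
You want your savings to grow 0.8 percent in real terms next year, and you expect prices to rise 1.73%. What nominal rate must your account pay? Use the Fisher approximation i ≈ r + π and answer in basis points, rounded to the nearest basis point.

253 basis points

i ≈ r + π = 0.8% + 1.73% = 253 basis points.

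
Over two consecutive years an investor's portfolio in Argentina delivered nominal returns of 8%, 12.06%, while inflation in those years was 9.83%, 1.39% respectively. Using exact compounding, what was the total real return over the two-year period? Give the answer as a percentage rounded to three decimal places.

8.682%

Nominal growth factor = 1.0800 × 1.1206 = 1.210248
Price-level growth factor = 1.0983 × 1.0139 = 1.113566
Real growth factor = 1.210248 / 1.113566 = 1.086822
Total real return = 1.086822 − 1 → 8.682%.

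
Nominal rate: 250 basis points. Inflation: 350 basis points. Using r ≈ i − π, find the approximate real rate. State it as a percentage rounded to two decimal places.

-1.00%

r ≈ i − π = 2.5% − 3.5% = -1.00%.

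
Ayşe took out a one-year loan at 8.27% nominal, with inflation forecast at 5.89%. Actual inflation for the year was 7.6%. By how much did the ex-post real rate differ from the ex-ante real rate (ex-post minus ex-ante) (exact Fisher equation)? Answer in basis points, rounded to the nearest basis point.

Ex-ante: (1 + 0.0827)/(1 + 0.0589) − 1 = 2.2476%
Ex-post: (1 + 0.0827)/(1 + 0.0760) − 1 = 0.6227%
Difference (ex-post − ex-ante) = -1.6249% → -162 basis points.

-162 basis points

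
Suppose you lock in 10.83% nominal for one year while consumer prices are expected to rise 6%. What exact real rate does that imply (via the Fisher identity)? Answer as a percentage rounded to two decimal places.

1 + r = 1.10830 / 1.06000 = 1.045566
r = 1.045566 − 1 = 4.5566%, i.e. 4.56%.

4.56%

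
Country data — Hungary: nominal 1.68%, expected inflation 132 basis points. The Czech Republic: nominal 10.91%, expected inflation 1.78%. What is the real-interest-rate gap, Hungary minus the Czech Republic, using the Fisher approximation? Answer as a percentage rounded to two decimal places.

Hungary: 1.68% − 1.32% = 0.360%
The Czech Republic: 10.91% − 1.78% = 9.130%
Differential = -8.770% → -8.77%.

-8.77%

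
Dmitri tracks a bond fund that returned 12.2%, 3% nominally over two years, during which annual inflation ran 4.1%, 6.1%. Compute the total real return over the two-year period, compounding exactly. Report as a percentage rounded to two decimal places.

Nominal growth factor = 1.1220 × 1.0300 = 1.155660
Price-level growth factor = 1.0410 × 1.0610 = 1.104501
Real growth factor = 1.155660 / 1.104501 = 1.046319
Total real return = 1.046319 − 1 → 4.63%.

4.63%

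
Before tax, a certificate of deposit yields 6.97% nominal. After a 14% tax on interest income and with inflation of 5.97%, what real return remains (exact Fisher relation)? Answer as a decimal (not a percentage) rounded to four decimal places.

0.0002

After-tax nominal return = 6.97% × (1 − 0.14) = 5.9942%.
1 + r = 1.059942 / 1.05970 = 1.000228
After-tax real rate = 1.000228 − 1 → 0.0002.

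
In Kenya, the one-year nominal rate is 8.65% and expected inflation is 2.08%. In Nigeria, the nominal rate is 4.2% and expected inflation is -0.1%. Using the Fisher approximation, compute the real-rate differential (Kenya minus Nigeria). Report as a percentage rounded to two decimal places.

Kenya: 8.65% − 2.08% = 6.570%
Nigeria: 4.2% − (-0.1%) = 4.300%
Differential = 2.270% → 2.27%.

2.27%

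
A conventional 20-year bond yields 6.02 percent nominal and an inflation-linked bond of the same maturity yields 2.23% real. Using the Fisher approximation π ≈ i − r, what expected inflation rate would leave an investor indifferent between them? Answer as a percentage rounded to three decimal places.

3.790%

π ≈ i − r = 6.02% − 2.23% → 3.790%.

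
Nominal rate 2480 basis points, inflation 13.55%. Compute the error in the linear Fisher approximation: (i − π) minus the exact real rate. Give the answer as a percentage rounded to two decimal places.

1.34%

Approximate: r ≈ 24.800% − 13.550% = 11.2500%
Exact: (1 + 0.2480)/(1 + 0.1355) − 1 = 9.9075%
Error = 11.2500% − 9.9075% = 1.3425% → 1.34%.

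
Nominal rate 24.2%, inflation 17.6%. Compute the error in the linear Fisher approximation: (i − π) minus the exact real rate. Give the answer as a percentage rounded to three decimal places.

Approximate: r ≈ 24.200% − 17.600% = 6.6000%
Exact: (1 + 0.2420)/(1 + 0.1760) − 1 = 5.6122%
Error = 6.6000% − 5.6122% = 0.9878% → 0.988%.

0.988%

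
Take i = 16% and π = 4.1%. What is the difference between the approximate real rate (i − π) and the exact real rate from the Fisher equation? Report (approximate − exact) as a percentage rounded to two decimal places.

0.47%

Approximate: r ≈ 16.000% − 4.100% = 11.9000%
Exact: (1 + 0.1600)/(1 + 0.0410) − 1 = 11.4313%
Error = 11.9000% − 11.4313% = 0.4687% → 0.47%.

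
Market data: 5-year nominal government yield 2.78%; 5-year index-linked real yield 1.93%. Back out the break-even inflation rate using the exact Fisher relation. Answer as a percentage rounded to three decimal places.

0.834%

(1 + π) = (1 + i)/(1 + r) = 1.02780 / 1.01930 = 1.008339
Break-even inflation = 1.008339 − 1 → 0.834%.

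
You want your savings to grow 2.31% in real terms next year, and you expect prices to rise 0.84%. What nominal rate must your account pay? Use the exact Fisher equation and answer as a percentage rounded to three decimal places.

(1 + i) = (1 + r)(1 + π) = 1.02310 × 1.00840 = 1.03169404
i = 1.03169404 − 1, so the required nominal rate is 3.169%.

3.169%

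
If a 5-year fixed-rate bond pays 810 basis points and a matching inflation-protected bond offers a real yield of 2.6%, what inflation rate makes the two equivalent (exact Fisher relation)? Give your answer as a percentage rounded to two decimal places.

(1 + π) = (1 + i)/(1 + r) = 1.08100 / 1.02600 = 1.053606
Break-even inflation = 1.053606 − 1 → 5.36%.

5.36%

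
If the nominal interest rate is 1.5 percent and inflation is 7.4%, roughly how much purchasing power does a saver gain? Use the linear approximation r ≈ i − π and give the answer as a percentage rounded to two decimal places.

r ≈ i − π = 1.5% − 7.4% = -5.90%.

-5.90%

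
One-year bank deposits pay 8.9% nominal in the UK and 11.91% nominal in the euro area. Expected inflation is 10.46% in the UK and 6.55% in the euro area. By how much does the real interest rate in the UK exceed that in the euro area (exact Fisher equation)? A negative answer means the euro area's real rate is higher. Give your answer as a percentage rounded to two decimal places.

The UK: (1 + 0.0890)/(1 + 0.1046) − 1 = -1.4123%
The euro area: (1 + 0.1191)/(1 + 0.0655) − 1 = 5.0305%
Differential = -1.4123% − 5.0305% = -6.4428% → -6.44%.

-6.44%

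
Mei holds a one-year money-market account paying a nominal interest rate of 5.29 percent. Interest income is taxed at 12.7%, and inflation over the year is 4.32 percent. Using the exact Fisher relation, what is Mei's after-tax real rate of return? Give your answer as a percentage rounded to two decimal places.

After-tax nominal return = 5.29% × (1 − 0.127) = 4.61817%.
1 + r = 1.0461817 / 1.04320 = 1.002858
After-tax real rate = 1.002858 − 1 → 0.29%.

0.29%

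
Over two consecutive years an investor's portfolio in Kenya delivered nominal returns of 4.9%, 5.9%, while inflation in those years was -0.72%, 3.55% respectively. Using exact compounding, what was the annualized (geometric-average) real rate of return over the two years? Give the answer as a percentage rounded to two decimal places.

Compound the nominal returns: 1.0490 × 1.0590 = 1.11089100.
Compound inflation: 0.9928 × 1.0355 = 1.02804440.
Deflate: 1.11089100 / 1.02804440 = 1.08058660.
Annualized real rate = 1.08058660^(1/2) − 1 = 3.9513% → 3.95%.

3.95%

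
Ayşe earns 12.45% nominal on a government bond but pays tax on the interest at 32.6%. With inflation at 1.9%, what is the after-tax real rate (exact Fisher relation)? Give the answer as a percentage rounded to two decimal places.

6.37%

After-tax nominal return = 12.45% × (1 − 0.326) = 8.3913%.
1 + r = 1.083913 / 1.01900 = 1.063703
After-tax real rate = 1.063703 − 1 → 6.37%.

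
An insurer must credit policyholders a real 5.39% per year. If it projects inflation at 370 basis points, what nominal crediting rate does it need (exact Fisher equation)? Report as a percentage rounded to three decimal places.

(1 + i) = (1 + r)(1 + π) = 1.05390 × 1.03700 = 1.0928943
i = 1.0928943 − 1, so the required nominal rate is 9.289%.

9.289%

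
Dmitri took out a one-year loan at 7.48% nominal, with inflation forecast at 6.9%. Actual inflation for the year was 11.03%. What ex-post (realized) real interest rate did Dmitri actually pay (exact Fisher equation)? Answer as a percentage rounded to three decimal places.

-3.197%

Ex-post: (1 + 0.0748)/(1 + 0.1103) − 1 = -3.1973%
So the realized real rate is -3.197%.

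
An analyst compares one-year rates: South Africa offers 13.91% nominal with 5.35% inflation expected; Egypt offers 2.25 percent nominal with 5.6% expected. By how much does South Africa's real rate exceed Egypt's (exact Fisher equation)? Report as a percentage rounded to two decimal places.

South Africa: (1 + 0.1391)/(1 + 0.0535) − 1 = 8.1253%
Egypt: (1 + 0.0225)/(1 + 0.0560) − 1 = -3.1723%
Differential = 8.1253% − (-3.1723%) = 11.2976% → 11.30%.

11.30%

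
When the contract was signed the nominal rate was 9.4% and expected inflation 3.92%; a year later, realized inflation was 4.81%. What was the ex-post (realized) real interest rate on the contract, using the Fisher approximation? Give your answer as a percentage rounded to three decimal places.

4.590%

Ex-post: 9.4% − 4.81% = 4.590%
So the realized real rate is 4.590%.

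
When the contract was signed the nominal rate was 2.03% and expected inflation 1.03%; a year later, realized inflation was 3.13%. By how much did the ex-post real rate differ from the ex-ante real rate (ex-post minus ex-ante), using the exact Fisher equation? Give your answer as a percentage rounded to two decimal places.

-2.06%

Ex-ante: (1 + 0.0203)/(1 + 0.0103) − 1 = 0.9898%
Ex-post: (1 + 0.0203)/(1 + 0.0313) − 1 = -1.0666%
Difference (ex-post − ex-ante) = -2.0564% → -2.06%.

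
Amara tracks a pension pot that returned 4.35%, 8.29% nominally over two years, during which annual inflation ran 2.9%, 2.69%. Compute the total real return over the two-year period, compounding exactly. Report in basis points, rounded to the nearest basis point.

Nominal growth factor = 1.0435 × 1.0829 = 1.130006
Price-level growth factor = 1.0290 × 1.0269 = 1.056680
Real growth factor = 1.130006 / 1.056680 = 1.069393
Total real return = 1.069393 − 1 → 694 basis points.

694 basis points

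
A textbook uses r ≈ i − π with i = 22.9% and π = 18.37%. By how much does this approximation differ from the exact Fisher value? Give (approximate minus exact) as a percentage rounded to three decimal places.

Approximate: r ≈ 22.900% − 18.370% = 4.5300%
Exact: (1 + 0.2290)/(1 + 0.1837) − 1 = 3.8270%
Error = 4.5300% − 3.8270% = 0.7030% → 0.703%.

0.703%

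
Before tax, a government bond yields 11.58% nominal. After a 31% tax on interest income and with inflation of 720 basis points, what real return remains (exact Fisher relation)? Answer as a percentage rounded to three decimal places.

After-tax nominal return = 11.58% × (1 − 0.31) = 7.9902%.
1 + r = 1.079902 / 1.07200 = 1.007371
After-tax real rate = 1.007371 − 1 → 0.737%.

0.737%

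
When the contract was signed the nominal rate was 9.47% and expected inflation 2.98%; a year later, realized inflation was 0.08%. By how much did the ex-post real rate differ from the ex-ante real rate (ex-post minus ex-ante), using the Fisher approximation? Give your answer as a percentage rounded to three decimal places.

2.900%

Ex-ante: 9.47% − 2.98% = 6.490%
Ex-post: 9.47% − 0.08% = 9.390%
Difference (ex-post − ex-ante) = 2.9000% → 2.900%.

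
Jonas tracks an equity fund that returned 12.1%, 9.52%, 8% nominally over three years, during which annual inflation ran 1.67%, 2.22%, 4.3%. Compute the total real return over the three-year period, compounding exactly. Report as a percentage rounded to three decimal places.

22.323%

Compound the nominal returns: 1.1210 × 1.0952 × 1.0800 = 1.3259367.
Compound inflation: 1.0167 × 1.0222 × 1.0430 = 1.0839594.
Deflate: 1.3259367 / 1.0839594 = 1.2232347.
Total real return = 1.2232347 − 1 → 22.323%.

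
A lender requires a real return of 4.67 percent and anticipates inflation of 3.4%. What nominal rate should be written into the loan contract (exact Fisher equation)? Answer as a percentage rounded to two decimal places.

8.23%

(1 + i) = (1 + r)(1 + π) = 1.04670 × 1.03400 = 1.0822878
i = 1.0822878 − 1, so the required nominal rate is 8.23%.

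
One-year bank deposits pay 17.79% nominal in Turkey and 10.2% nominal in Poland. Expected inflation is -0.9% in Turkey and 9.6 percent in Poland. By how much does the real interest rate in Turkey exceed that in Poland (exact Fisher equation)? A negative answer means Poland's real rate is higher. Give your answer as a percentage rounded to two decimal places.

18.31%

Turkey: (1 + 0.1779)/(1 − 0.0090) − 1 = 18.8597%
Poland: (1 + 0.1020)/(1 + 0.0960) − 1 = 0.5474%
Differential = 18.8597% − 0.5474% = 18.3123% → 18.31%.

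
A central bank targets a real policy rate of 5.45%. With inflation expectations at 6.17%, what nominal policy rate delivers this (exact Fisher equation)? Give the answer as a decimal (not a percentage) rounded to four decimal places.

0.1196

(1 + i) = (1 + r)(1 + π) = 1.05450 × 1.06170 = 1.11956265
i = 1.11956265 − 1, so the required nominal rate is 0.1196.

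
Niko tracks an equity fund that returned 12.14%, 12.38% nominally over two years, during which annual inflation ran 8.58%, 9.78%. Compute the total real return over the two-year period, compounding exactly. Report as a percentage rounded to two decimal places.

Nominal growth factor = 1.1214 × 1.1238 = 1.260229
Price-level growth factor = 1.0858 × 1.0978 = 1.191991
Real growth factor = 1.260229 / 1.191991 = 1.057247
Total real return = 1.057247 − 1 → 5.72%.

5.72%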